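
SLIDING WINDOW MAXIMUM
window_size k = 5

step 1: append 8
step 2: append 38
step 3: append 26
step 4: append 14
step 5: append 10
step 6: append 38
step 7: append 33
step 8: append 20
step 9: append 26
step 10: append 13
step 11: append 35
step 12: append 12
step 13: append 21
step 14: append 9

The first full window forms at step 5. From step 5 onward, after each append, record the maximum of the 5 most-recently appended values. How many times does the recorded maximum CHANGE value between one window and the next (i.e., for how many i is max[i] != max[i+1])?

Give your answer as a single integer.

step 1: append 8 -> window=[8] (not full yet)
step 2: append 38 -> window=[8, 38] (not full yet)
step 3: append 26 -> window=[8, 38, 26] (not full yet)
step 4: append 14 -> window=[8, 38, 26, 14] (not full yet)
step 5: append 10 -> window=[8, 38, 26, 14, 10] -> max=38
step 6: append 38 -> window=[38, 26, 14, 10, 38] -> max=38
step 7: append 33 -> window=[26, 14, 10, 38, 33] -> max=38
step 8: append 20 -> window=[14, 10, 38, 33, 20] -> max=38
step 9: append 26 -> window=[10, 38, 33, 20, 26] -> max=38
step 10: append 13 -> window=[38, 33, 20, 26, 13] -> max=38
step 11: append 35 -> window=[33, 20, 26, 13, 35] -> max=35
step 12: append 12 -> window=[20, 26, 13, 35, 12] -> max=35
step 13: append 21 -> window=[26, 13, 35, 12, 21] -> max=35
step 14: append 9 -> window=[13, 35, 12, 21, 9] -> max=35
Recorded maximums: 38 38 38 38 38 38 35 35 35 35
Changes between consecutive maximums: 1

Answer: 1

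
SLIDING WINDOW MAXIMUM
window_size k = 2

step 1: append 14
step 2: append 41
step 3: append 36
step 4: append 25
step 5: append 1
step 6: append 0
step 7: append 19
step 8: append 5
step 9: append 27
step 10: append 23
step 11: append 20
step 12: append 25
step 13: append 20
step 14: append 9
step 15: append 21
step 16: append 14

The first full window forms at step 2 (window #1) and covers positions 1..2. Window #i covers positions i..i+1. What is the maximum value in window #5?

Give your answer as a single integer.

step 1: append 14 -> window=[14] (not full yet)
step 2: append 41 -> window=[14, 41] -> max=41
step 3: append 36 -> window=[41, 36] -> max=41
step 4: append 25 -> window=[36, 25] -> max=36
step 5: append 1 -> window=[25, 1] -> max=25
step 6: append 0 -> window=[1, 0] -> max=1
Window #5 max = 1

Answer: 1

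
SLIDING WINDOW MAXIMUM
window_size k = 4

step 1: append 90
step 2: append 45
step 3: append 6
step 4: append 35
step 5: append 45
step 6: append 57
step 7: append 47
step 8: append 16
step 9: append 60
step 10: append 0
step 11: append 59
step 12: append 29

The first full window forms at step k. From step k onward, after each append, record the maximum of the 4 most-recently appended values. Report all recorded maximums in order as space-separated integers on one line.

Answer: 90 45 57 57 57 60 60 60 60

Derivation:
step 1: append 90 -> window=[90] (not full yet)
step 2: append 45 -> window=[90, 45] (not full yet)
step 3: append 6 -> window=[90, 45, 6] (not full yet)
step 4: append 35 -> window=[90, 45, 6, 35] -> max=90
step 5: append 45 -> window=[45, 6, 35, 45] -> max=45
step 6: append 57 -> window=[6, 35, 45, 57] -> max=57
step 7: append 47 -> window=[35, 45, 57, 47] -> max=57
step 8: append 16 -> window=[45, 57, 47, 16] -> max=57
step 9: append 60 -> window=[57, 47, 16, 60] -> max=60
step 10: append 0 -> window=[47, 16, 60, 0] -> max=60
step 11: append 59 -> window=[16, 60, 0, 59] -> max=60
step 12: append 29 -> window=[60, 0, 59, 29] -> max=60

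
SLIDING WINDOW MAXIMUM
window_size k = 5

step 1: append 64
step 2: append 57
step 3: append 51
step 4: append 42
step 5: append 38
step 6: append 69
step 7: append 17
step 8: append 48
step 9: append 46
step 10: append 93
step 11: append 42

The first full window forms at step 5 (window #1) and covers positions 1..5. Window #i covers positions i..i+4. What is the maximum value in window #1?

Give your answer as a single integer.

Answer: 64

Derivation:
step 1: append 64 -> window=[64] (not full yet)
step 2: append 57 -> window=[64, 57] (not full yet)
step 3: append 51 -> window=[64, 57, 51] (not full yet)
step 4: append 42 -> window=[64, 57, 51, 42] (not full yet)
step 5: append 38 -> window=[64, 57, 51, 42, 38] -> max=64
Window #1 max = 64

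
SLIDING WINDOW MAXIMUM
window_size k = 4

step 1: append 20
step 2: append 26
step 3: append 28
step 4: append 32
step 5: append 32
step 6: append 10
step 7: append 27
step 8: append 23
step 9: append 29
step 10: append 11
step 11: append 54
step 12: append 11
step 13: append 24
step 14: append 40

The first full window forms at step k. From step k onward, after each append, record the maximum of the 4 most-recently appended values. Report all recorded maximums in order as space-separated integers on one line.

Answer: 32 32 32 32 32 29 29 54 54 54 54

Derivation:
step 1: append 20 -> window=[20] (not full yet)
step 2: append 26 -> window=[20, 26] (not full yet)
step 3: append 28 -> window=[20, 26, 28] (not full yet)
step 4: append 32 -> window=[20, 26, 28, 32] -> max=32
step 5: append 32 -> window=[26, 28, 32, 32] -> max=32
step 6: append 10 -> window=[28, 32, 32, 10] -> max=32
step 7: append 27 -> window=[32, 32, 10, 27] -> max=32
step 8: append 23 -> window=[32, 10, 27, 23] -> max=32
step 9: append 29 -> window=[10, 27, 23, 29] -> max=29
step 10: append 11 -> window=[27, 23, 29, 11] -> max=29
step 11: append 54 -> window=[23, 29, 11, 54] -> max=54
step 12: append 11 -> window=[29, 11, 54, 11] -> max=54
step 13: append 24 -> window=[11, 54, 11, 24] -> max=54
step 14: append 40 -> window=[54, 11, 24, 40] -> max=54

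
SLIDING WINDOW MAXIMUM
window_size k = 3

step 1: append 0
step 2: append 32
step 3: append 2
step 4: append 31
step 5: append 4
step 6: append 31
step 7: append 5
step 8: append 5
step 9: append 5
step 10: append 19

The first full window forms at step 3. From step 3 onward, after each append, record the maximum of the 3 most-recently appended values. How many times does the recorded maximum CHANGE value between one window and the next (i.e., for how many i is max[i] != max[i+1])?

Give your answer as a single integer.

Answer: 3

Derivation:
step 1: append 0 -> window=[0] (not full yet)
step 2: append 32 -> window=[0, 32] (not full yet)
step 3: append 2 -> window=[0, 32, 2] -> max=32
step 4: append 31 -> window=[32, 2, 31] -> max=32
step 5: append 4 -> window=[2, 31, 4] -> max=31
step 6: append 31 -> window=[31, 4, 31] -> max=31
step 7: append 5 -> window=[4, 31, 5] -> max=31
step 8: append 5 -> window=[31, 5, 5] -> max=31
step 9: append 5 -> window=[5, 5, 5] -> max=5
step 10: append 19 -> window=[5, 5, 19] -> max=19
Recorded maximums: 32 32 31 31 31 31 5 19
Changes between consecutive maximums: 3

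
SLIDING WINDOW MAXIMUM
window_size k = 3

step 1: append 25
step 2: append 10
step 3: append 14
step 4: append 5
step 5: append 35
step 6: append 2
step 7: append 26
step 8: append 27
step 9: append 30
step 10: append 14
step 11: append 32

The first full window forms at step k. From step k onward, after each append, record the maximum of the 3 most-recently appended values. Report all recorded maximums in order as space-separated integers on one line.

step 1: append 25 -> window=[25] (not full yet)
step 2: append 10 -> window=[25, 10] (not full yet)
step 3: append 14 -> window=[25, 10, 14] -> max=25
step 4: append 5 -> window=[10, 14, 5] -> max=14
step 5: append 35 -> window=[14, 5, 35] -> max=35
step 6: append 2 -> window=[5, 35, 2] -> max=35
step 7: append 26 -> window=[35, 2, 26] -> max=35
step 8: append 27 -> window=[2, 26, 27] -> max=27
step 9: append 30 -> window=[26, 27, 30] -> max=30
step 10: append 14 -> window=[27, 30, 14] -> max=30
step 11: append 32 -> window=[30, 14, 32] -> max=32

Answer: 25 14 35 35 35 27 30 30 32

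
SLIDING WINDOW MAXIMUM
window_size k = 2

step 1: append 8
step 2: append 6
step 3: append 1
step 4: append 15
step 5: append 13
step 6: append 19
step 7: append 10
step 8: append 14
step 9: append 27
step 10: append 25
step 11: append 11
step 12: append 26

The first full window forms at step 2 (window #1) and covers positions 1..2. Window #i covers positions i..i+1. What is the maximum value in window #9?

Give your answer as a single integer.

step 1: append 8 -> window=[8] (not full yet)
step 2: append 6 -> window=[8, 6] -> max=8
step 3: append 1 -> window=[6, 1] -> max=6
step 4: append 15 -> window=[1, 15] -> max=15
step 5: append 13 -> window=[15, 13] -> max=15
step 6: append 19 -> window=[13, 19] -> max=19
step 7: append 10 -> window=[19, 10] -> max=19
step 8: append 14 -> window=[10, 14] -> max=14
step 9: append 27 -> window=[14, 27] -> max=27
step 10: append 25 -> window=[27, 25] -> max=27
Window #9 max = 27

Answer: 27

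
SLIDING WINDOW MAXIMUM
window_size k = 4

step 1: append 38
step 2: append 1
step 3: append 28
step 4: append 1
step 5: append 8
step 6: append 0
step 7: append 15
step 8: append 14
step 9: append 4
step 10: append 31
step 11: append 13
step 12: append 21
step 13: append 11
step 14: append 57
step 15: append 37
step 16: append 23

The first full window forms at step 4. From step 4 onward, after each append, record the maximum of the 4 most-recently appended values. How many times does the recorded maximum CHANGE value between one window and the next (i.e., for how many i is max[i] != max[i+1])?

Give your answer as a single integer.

Answer: 4

Derivation:
step 1: append 38 -> window=[38] (not full yet)
step 2: append 1 -> window=[38, 1] (not full yet)
step 3: append 28 -> window=[38, 1, 28] (not full yet)
step 4: append 1 -> window=[38, 1, 28, 1] -> max=38
step 5: append 8 -> window=[1, 28, 1, 8] -> max=28
step 6: append 0 -> window=[28, 1, 8, 0] -> max=28
step 7: append 15 -> window=[1, 8, 0, 15] -> max=15
step 8: append 14 -> window=[8, 0, 15, 14] -> max=15
step 9: append 4 -> window=[0, 15, 14, 4] -> max=15
step 10: append 31 -> window=[15, 14, 4, 31] -> max=31
step 11: append 13 -> window=[14, 4, 31, 13] -> max=31
step 12: append 21 -> window=[4, 31, 13, 21] -> max=31
step 13: append 11 -> window=[31, 13, 21, 11] -> max=31
step 14: append 57 -> window=[13, 21, 11, 57] -> max=57
step 15: append 37 -> window=[21, 11, 57, 37] -> max=57
step 16: append 23 -> window=[11, 57, 37, 23] -> max=57
Recorded maximums: 38 28 28 15 15 15 31 31 31 31 57 57 57
Changes between consecutive maximums: 4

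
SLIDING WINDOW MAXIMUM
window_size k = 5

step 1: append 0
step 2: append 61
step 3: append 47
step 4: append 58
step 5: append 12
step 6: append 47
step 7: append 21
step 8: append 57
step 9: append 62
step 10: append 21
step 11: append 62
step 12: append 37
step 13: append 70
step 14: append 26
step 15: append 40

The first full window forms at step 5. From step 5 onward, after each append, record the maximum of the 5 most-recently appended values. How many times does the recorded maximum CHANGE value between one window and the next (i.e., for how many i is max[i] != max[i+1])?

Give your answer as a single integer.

step 1: append 0 -> window=[0] (not full yet)
step 2: append 61 -> window=[0, 61] (not full yet)
step 3: append 47 -> window=[0, 61, 47] (not full yet)
step 4: append 58 -> window=[0, 61, 47, 58] (not full yet)
step 5: append 12 -> window=[0, 61, 47, 58, 12] -> max=61
step 6: append 47 -> window=[61, 47, 58, 12, 47] -> max=61
step 7: append 21 -> window=[47, 58, 12, 47, 21] -> max=58
step 8: append 57 -> window=[58, 12, 47, 21, 57] -> max=58
step 9: append 62 -> window=[12, 47, 21, 57, 62] -> max=62
step 10: append 21 -> window=[47, 21, 57, 62, 21] -> max=62
step 11: append 62 -> window=[21, 57, 62, 21, 62] -> max=62
step 12: append 37 -> window=[57, 62, 21, 62, 37] -> max=62
step 13: append 70 -> window=[62, 21, 62, 37, 70] -> max=70
step 14: append 26 -> window=[21, 62, 37, 70, 26] -> max=70
step 15: append 40 -> window=[62, 37, 70, 26, 40] -> max=70
Recorded maximums: 61 61 58 58 62 62 62 62 70 70 70
Changes between consecutive maximums: 3

Answer: 3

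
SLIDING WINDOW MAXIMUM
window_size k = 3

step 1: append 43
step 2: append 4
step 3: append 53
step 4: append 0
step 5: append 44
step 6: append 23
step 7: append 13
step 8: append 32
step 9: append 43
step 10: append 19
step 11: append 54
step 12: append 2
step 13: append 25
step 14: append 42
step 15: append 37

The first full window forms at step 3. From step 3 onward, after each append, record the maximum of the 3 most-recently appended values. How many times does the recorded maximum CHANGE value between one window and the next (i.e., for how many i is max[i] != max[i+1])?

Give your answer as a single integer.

Answer: 5

Derivation:
step 1: append 43 -> window=[43] (not full yet)
step 2: append 4 -> window=[43, 4] (not full yet)
step 3: append 53 -> window=[43, 4, 53] -> max=53
step 4: append 0 -> window=[4, 53, 0] -> max=53
step 5: append 44 -> window=[53, 0, 44] -> max=53
step 6: append 23 -> window=[0, 44, 23] -> max=44
step 7: append 13 -> window=[44, 23, 13] -> max=44
step 8: append 32 -> window=[23, 13, 32] -> max=32
step 9: append 43 -> window=[13, 32, 43] -> max=43
step 10: append 19 -> window=[32, 43, 19] -> max=43
step 11: append 54 -> window=[43, 19, 54] -> max=54
step 12: append 2 -> window=[19, 54, 2] -> max=54
step 13: append 25 -> window=[54, 2, 25] -> max=54
step 14: append 42 -> window=[2, 25, 42] -> max=42
step 15: append 37 -> window=[25, 42, 37] -> max=42
Recorded maximums: 53 53 53 44 44 32 43 43 54 54 54 42 42
Changes between consecutive maximums: 5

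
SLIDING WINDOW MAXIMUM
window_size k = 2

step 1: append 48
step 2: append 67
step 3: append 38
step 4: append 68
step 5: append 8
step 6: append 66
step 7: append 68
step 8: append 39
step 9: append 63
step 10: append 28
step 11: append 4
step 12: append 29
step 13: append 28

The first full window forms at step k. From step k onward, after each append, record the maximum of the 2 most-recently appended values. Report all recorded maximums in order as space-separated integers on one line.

Answer: 67 67 68 68 66 68 68 63 63 28 29 29

Derivation:
step 1: append 48 -> window=[48] (not full yet)
step 2: append 67 -> window=[48, 67] -> max=67
step 3: append 38 -> window=[67, 38] -> max=67
step 4: append 68 -> window=[38, 68] -> max=68
step 5: append 8 -> window=[68, 8] -> max=68
step 6: append 66 -> window=[8, 66] -> max=66
step 7: append 68 -> window=[66, 68] -> max=68
step 8: append 39 -> window=[68, 39] -> max=68
step 9: append 63 -> window=[39, 63] -> max=63
step 10: append 28 -> window=[63, 28] -> max=63
step 11: append 4 -> window=[28, 4] -> max=28
step 12: append 29 -> window=[4, 29] -> max=29
step 13: append 28 -> window=[29, 28] -> max=29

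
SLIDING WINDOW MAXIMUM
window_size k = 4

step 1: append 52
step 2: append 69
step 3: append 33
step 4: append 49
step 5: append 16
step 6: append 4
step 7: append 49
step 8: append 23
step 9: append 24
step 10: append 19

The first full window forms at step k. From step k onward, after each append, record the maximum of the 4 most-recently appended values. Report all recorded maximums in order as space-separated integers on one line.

step 1: append 52 -> window=[52] (not full yet)
step 2: append 69 -> window=[52, 69] (not full yet)
step 3: append 33 -> window=[52, 69, 33] (not full yet)
step 4: append 49 -> window=[52, 69, 33, 49] -> max=69
step 5: append 16 -> window=[69, 33, 49, 16] -> max=69
step 6: append 4 -> window=[33, 49, 16, 4] -> max=49
step 7: append 49 -> window=[49, 16, 4, 49] -> max=49
step 8: append 23 -> window=[16, 4, 49, 23] -> max=49
step 9: append 24 -> window=[4, 49, 23, 24] -> max=49
step 10: append 19 -> window=[49, 23, 24, 19] -> max=49

Answer: 69 69 49 49 49 49 49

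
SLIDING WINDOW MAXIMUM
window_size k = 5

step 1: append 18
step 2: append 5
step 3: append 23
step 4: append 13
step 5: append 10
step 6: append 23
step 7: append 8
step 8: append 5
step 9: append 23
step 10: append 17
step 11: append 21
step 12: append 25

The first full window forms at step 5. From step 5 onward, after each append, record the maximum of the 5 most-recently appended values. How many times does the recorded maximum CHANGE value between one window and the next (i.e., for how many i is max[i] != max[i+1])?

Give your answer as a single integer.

step 1: append 18 -> window=[18] (not full yet)
step 2: append 5 -> window=[18, 5] (not full yet)
step 3: append 23 -> window=[18, 5, 23] (not full yet)
step 4: append 13 -> window=[18, 5, 23, 13] (not full yet)
step 5: append 10 -> window=[18, 5, 23, 13, 10] -> max=23
step 6: append 23 -> window=[5, 23, 13, 10, 23] -> max=23
step 7: append 8 -> window=[23, 13, 10, 23, 8] -> max=23
step 8: append 5 -> window=[13, 10, 23, 8, 5] -> max=23
step 9: append 23 -> window=[10, 23, 8, 5, 23] -> max=23
step 10: append 17 -> window=[23, 8, 5, 23, 17] -> max=23
step 11: append 21 -> window=[8, 5, 23, 17, 21] -> max=23
step 12: append 25 -> window=[5, 23, 17, 21, 25] -> max=25
Recorded maximums: 23 23 23 23 23 23 23 25
Changes between consecutive maximums: 1

Answer: 1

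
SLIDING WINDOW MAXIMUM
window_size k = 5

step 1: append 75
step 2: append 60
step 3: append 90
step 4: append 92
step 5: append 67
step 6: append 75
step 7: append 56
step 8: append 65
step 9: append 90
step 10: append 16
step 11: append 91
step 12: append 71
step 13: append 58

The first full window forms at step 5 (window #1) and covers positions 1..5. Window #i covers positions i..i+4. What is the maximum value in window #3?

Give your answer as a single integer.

step 1: append 75 -> window=[75] (not full yet)
step 2: append 60 -> window=[75, 60] (not full yet)
step 3: append 90 -> window=[75, 60, 90] (not full yet)
step 4: append 92 -> window=[75, 60, 90, 92] (not full yet)
step 5: append 67 -> window=[75, 60, 90, 92, 67] -> max=92
step 6: append 75 -> window=[60, 90, 92, 67, 75] -> max=92
step 7: append 56 -> window=[90, 92, 67, 75, 56] -> max=92
Window #3 max = 92

Answer: 92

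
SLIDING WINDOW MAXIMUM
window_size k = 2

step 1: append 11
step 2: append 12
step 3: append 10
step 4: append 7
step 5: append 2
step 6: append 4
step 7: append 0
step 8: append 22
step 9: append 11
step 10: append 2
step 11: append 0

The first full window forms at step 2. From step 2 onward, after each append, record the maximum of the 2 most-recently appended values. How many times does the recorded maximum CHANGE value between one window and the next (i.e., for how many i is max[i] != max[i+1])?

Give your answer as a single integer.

Answer: 6

Derivation:
step 1: append 11 -> window=[11] (not full yet)
step 2: append 12 -> window=[11, 12] -> max=12
step 3: append 10 -> window=[12, 10] -> max=12
step 4: append 7 -> window=[10, 7] -> max=10
step 5: append 2 -> window=[7, 2] -> max=7
step 6: append 4 -> window=[2, 4] -> max=4
step 7: append 0 -> window=[4, 0] -> max=4
step 8: append 22 -> window=[0, 22] -> max=22
step 9: append 11 -> window=[22, 11] -> max=22
step 10: append 2 -> window=[11, 2] -> max=11
step 11: append 0 -> window=[2, 0] -> max=2
Recorded maximums: 12 12 10 7 4 4 22 22 11 2
Changes between consecutive maximums: 6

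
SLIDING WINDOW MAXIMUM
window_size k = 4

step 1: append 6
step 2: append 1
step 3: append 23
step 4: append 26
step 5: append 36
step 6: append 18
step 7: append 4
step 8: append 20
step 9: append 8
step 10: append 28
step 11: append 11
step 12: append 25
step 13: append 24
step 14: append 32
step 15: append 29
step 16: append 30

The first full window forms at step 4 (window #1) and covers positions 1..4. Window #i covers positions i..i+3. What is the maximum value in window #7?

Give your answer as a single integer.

step 1: append 6 -> window=[6] (not full yet)
step 2: append 1 -> window=[6, 1] (not full yet)
step 3: append 23 -> window=[6, 1, 23] (not full yet)
step 4: append 26 -> window=[6, 1, 23, 26] -> max=26
step 5: append 36 -> window=[1, 23, 26, 36] -> max=36
step 6: append 18 -> window=[23, 26, 36, 18] -> max=36
step 7: append 4 -> window=[26, 36, 18, 4] -> max=36
step 8: append 20 -> window=[36, 18, 4, 20] -> max=36
step 9: append 8 -> window=[18, 4, 20, 8] -> max=20
step 10: append 28 -> window=[4, 20, 8, 28] -> max=28
Window #7 max = 28

Answer: 28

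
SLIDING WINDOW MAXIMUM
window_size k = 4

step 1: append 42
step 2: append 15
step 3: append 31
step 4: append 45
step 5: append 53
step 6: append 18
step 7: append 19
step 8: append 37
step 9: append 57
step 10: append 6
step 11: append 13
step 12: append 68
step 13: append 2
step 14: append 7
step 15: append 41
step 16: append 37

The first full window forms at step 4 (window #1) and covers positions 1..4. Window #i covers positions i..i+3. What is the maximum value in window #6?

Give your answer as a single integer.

step 1: append 42 -> window=[42] (not full yet)
step 2: append 15 -> window=[42, 15] (not full yet)
step 3: append 31 -> window=[42, 15, 31] (not full yet)
step 4: append 45 -> window=[42, 15, 31, 45] -> max=45
step 5: append 53 -> window=[15, 31, 45, 53] -> max=53
step 6: append 18 -> window=[31, 45, 53, 18] -> max=53
step 7: append 19 -> window=[45, 53, 18, 19] -> max=53
step 8: append 37 -> window=[53, 18, 19, 37] -> max=53
step 9: append 57 -> window=[18, 19, 37, 57] -> max=57
Window #6 max = 57

Answer: 57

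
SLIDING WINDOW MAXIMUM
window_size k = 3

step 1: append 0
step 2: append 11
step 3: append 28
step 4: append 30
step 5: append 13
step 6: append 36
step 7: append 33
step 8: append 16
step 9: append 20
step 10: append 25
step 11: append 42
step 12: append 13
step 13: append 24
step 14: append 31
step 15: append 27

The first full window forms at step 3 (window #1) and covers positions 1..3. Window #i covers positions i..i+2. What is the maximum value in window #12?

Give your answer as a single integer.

Answer: 31

Derivation:
step 1: append 0 -> window=[0] (not full yet)
step 2: append 11 -> window=[0, 11] (not full yet)
step 3: append 28 -> window=[0, 11, 28] -> max=28
step 4: append 30 -> window=[11, 28, 30] -> max=30
step 5: append 13 -> window=[28, 30, 13] -> max=30
step 6: append 36 -> window=[30, 13, 36] -> max=36
step 7: append 33 -> window=[13, 36, 33] -> max=36
step 8: append 16 -> window=[36, 33, 16] -> max=36
step 9: append 20 -> window=[33, 16, 20] -> max=33
step 10: append 25 -> window=[16, 20, 25] -> max=25
step 11: append 42 -> window=[20, 25, 42] -> max=42
step 12: append 13 -> window=[25, 42, 13] -> max=42
step 13: append 24 -> window=[42, 13, 24] -> max=42
step 14: append 31 -> window=[13, 24, 31] -> max=31
Window #12 max = 31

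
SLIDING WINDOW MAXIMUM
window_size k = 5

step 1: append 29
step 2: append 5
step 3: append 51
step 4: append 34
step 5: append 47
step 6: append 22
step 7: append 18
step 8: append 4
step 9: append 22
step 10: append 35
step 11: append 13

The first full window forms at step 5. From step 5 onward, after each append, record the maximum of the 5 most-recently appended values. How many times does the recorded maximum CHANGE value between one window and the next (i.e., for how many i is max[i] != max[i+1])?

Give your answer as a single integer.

Answer: 2

Derivation:
step 1: append 29 -> window=[29] (not full yet)
step 2: append 5 -> window=[29, 5] (not full yet)
step 3: append 51 -> window=[29, 5, 51] (not full yet)
step 4: append 34 -> window=[29, 5, 51, 34] (not full yet)
step 5: append 47 -> window=[29, 5, 51, 34, 47] -> max=51
step 6: append 22 -> window=[5, 51, 34, 47, 22] -> max=51
step 7: append 18 -> window=[51, 34, 47, 22, 18] -> max=51
step 8: append 4 -> window=[34, 47, 22, 18, 4] -> max=47
step 9: append 22 -> window=[47, 22, 18, 4, 22] -> max=47
step 10: append 35 -> window=[22, 18, 4, 22, 35] -> max=35
step 11: append 13 -> window=[18, 4, 22, 35, 13] -> max=35
Recorded maximums: 51 51 51 47 47 35 35
Changes between consecutive maximums: 2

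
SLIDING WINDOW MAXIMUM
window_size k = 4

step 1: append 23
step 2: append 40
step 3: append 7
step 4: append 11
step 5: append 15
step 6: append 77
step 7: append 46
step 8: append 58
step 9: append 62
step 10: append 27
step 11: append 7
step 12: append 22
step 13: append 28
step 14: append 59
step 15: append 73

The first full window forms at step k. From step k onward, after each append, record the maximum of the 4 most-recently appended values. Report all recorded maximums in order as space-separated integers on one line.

step 1: append 23 -> window=[23] (not full yet)
step 2: append 40 -> window=[23, 40] (not full yet)
step 3: append 7 -> window=[23, 40, 7] (not full yet)
step 4: append 11 -> window=[23, 40, 7, 11] -> max=40
step 5: append 15 -> window=[40, 7, 11, 15] -> max=40
step 6: append 77 -> window=[7, 11, 15, 77] -> max=77
step 7: append 46 -> window=[11, 15, 77, 46] -> max=77
step 8: append 58 -> window=[15, 77, 46, 58] -> max=77
step 9: append 62 -> window=[77, 46, 58, 62] -> max=77
step 10: append 27 -> window=[46, 58, 62, 27] -> max=62
step 11: append 7 -> window=[58, 62, 27, 7] -> max=62
step 12: append 22 -> window=[62, 27, 7, 22] -> max=62
step 13: append 28 -> window=[27, 7, 22, 28] -> max=28
step 14: append 59 -> window=[7, 22, 28, 59] -> max=59
step 15: append 73 -> window=[22, 28, 59, 73] -> max=73

Answer: 40 40 77 77 77 77 62 62 62 28 59 73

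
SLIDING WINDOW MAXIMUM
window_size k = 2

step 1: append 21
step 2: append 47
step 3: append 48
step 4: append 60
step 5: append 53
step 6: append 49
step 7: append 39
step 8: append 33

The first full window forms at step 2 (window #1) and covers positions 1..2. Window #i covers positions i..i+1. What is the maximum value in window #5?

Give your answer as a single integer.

step 1: append 21 -> window=[21] (not full yet)
step 2: append 47 -> window=[21, 47] -> max=47
step 3: append 48 -> window=[47, 48] -> max=48
step 4: append 60 -> window=[48, 60] -> max=60
step 5: append 53 -> window=[60, 53] -> max=60
step 6: append 49 -> window=[53, 49] -> max=53
Window #5 max = 53

Answer: 53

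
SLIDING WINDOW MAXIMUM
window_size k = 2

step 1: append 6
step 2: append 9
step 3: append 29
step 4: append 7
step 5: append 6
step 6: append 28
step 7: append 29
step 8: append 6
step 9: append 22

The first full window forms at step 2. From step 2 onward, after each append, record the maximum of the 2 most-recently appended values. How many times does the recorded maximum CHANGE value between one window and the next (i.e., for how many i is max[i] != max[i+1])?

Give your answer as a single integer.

Answer: 5

Derivation:
step 1: append 6 -> window=[6] (not full yet)
step 2: append 9 -> window=[6, 9] -> max=9
step 3: append 29 -> window=[9, 29] -> max=29
step 4: append 7 -> window=[29, 7] -> max=29
step 5: append 6 -> window=[7, 6] -> max=7
step 6: append 28 -> window=[6, 28] -> max=28
step 7: append 29 -> window=[28, 29] -> max=29
step 8: append 6 -> window=[29, 6] -> max=29
step 9: append 22 -> window=[6, 22] -> max=22
Recorded maximums: 9 29 29 7 28 29 29 22
Changes between consecutive maximums: 5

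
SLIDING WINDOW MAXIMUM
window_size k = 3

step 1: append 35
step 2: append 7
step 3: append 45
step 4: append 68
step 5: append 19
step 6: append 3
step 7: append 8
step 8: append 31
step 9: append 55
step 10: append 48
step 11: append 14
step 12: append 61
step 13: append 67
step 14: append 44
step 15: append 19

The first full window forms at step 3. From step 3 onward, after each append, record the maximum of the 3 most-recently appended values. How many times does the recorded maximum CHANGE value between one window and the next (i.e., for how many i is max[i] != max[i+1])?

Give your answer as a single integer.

step 1: append 35 -> window=[35] (not full yet)
step 2: append 7 -> window=[35, 7] (not full yet)
step 3: append 45 -> window=[35, 7, 45] -> max=45
step 4: append 68 -> window=[7, 45, 68] -> max=68
step 5: append 19 -> window=[45, 68, 19] -> max=68
step 6: append 3 -> window=[68, 19, 3] -> max=68
step 7: append 8 -> window=[19, 3, 8] -> max=19
step 8: append 31 -> window=[3, 8, 31] -> max=31
step 9: append 55 -> window=[8, 31, 55] -> max=55
step 10: append 48 -> window=[31, 55, 48] -> max=55
step 11: append 14 -> window=[55, 48, 14] -> max=55
step 12: append 61 -> window=[48, 14, 61] -> max=61
step 13: append 67 -> window=[14, 61, 67] -> max=67
step 14: append 44 -> window=[61, 67, 44] -> max=67
step 15: append 19 -> window=[67, 44, 19] -> max=67
Recorded maximums: 45 68 68 68 19 31 55 55 55 61 67 67 67
Changes between consecutive maximums: 6

Answer: 6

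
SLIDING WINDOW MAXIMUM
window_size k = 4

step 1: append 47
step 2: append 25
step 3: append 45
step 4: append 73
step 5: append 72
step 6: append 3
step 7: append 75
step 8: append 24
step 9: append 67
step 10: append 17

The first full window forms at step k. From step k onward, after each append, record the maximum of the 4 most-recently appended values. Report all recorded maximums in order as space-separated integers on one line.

step 1: append 47 -> window=[47] (not full yet)
step 2: append 25 -> window=[47, 25] (not full yet)
step 3: append 45 -> window=[47, 25, 45] (not full yet)
step 4: append 73 -> window=[47, 25, 45, 73] -> max=73
step 5: append 72 -> window=[25, 45, 73, 72] -> max=73
step 6: append 3 -> window=[45, 73, 72, 3] -> max=73
step 7: append 75 -> window=[73, 72, 3, 75] -> max=75
step 8: append 24 -> window=[72, 3, 75, 24] -> max=75
step 9: append 67 -> window=[3, 75, 24, 67] -> max=75
step 10: append 17 -> window=[75, 24, 67, 17] -> max=75

Answer: 73 73 73 75 75 75 75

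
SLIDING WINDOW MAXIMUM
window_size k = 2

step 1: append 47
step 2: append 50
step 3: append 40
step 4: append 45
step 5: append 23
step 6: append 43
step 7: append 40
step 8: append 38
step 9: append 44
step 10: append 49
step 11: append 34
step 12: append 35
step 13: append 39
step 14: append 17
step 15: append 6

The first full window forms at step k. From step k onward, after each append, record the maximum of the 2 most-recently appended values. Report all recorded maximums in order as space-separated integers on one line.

Answer: 50 50 45 45 43 43 40 44 49 49 35 39 39 17

Derivation:
step 1: append 47 -> window=[47] (not full yet)
step 2: append 50 -> window=[47, 50] -> max=50
step 3: append 40 -> window=[50, 40] -> max=50
step 4: append 45 -> window=[40, 45] -> max=45
step 5: append 23 -> window=[45, 23] -> max=45
step 6: append 43 -> window=[23, 43] -> max=43
step 7: append 40 -> window=[43, 40] -> max=43
step 8: append 38 -> window=[40, 38] -> max=40
step 9: append 44 -> window=[38, 44] -> max=44
step 10: append 49 -> window=[44, 49] -> max=49
step 11: append 34 -> window=[49, 34] -> max=49
step 12: append 35 -> window=[34, 35] -> max=35
step 13: append 39 -> window=[35, 39] -> max=39
step 14: append 17 -> window=[39, 17] -> max=39
step 15: append 6 -> window=[17, 6] -> max=17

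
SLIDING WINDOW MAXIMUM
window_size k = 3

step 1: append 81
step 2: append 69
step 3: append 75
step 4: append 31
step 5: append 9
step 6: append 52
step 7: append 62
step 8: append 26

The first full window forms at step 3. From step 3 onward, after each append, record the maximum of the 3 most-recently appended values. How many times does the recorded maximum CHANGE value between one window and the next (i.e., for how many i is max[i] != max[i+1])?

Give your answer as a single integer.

step 1: append 81 -> window=[81] (not full yet)
step 2: append 69 -> window=[81, 69] (not full yet)
step 3: append 75 -> window=[81, 69, 75] -> max=81
step 4: append 31 -> window=[69, 75, 31] -> max=75
step 5: append 9 -> window=[75, 31, 9] -> max=75
step 6: append 52 -> window=[31, 9, 52] -> max=52
step 7: append 62 -> window=[9, 52, 62] -> max=62
step 8: append 26 -> window=[52, 62, 26] -> max=62
Recorded maximums: 81 75 75 52 62 62
Changes between consecutive maximums: 3

Answer: 3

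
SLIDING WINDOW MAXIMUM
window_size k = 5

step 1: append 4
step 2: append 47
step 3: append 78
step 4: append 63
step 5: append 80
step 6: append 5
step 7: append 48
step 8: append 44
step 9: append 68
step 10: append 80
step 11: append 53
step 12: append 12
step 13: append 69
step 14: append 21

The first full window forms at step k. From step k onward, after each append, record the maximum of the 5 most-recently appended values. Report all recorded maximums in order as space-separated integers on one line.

Answer: 80 80 80 80 80 80 80 80 80 80

Derivation:
step 1: append 4 -> window=[4] (not full yet)
step 2: append 47 -> window=[4, 47] (not full yet)
step 3: append 78 -> window=[4, 47, 78] (not full yet)
step 4: append 63 -> window=[4, 47, 78, 63] (not full yet)
step 5: append 80 -> window=[4, 47, 78, 63, 80] -> max=80
step 6: append 5 -> window=[47, 78, 63, 80, 5] -> max=80
step 7: append 48 -> window=[78, 63, 80, 5, 48] -> max=80
step 8: append 44 -> window=[63, 80, 5, 48, 44] -> max=80
step 9: append 68 -> window=[80, 5, 48, 44, 68] -> max=80
step 10: append 80 -> window=[5, 48, 44, 68, 80] -> max=80
step 11: append 53 -> window=[48, 44, 68, 80, 53] -> max=80
step 12: append 12 -> window=[44, 68, 80, 53, 12] -> max=80
step 13: append 69 -> window=[68, 80, 53, 12, 69] -> max=80
step 14: append 21 -> window=[80, 53, 12, 69, 21] -> max=80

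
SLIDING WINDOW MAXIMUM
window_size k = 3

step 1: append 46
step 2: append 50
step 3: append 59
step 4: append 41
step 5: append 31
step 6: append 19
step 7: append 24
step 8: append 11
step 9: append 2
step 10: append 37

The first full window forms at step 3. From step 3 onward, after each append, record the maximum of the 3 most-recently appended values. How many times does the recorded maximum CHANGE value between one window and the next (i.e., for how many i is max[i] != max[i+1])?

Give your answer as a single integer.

Answer: 4

Derivation:
step 1: append 46 -> window=[46] (not full yet)
step 2: append 50 -> window=[46, 50] (not full yet)
step 3: append 59 -> window=[46, 50, 59] -> max=59
step 4: append 41 -> window=[50, 59, 41] -> max=59
step 5: append 31 -> window=[59, 41, 31] -> max=59
step 6: append 19 -> window=[41, 31, 19] -> max=41
step 7: append 24 -> window=[31, 19, 24] -> max=31
step 8: append 11 -> window=[19, 24, 11] -> max=24
step 9: append 2 -> window=[24, 11, 2] -> max=24
step 10: append 37 -> window=[11, 2, 37] -> max=37
Recorded maximums: 59 59 59 41 31 24 24 37
Changes between consecutive maximums: 4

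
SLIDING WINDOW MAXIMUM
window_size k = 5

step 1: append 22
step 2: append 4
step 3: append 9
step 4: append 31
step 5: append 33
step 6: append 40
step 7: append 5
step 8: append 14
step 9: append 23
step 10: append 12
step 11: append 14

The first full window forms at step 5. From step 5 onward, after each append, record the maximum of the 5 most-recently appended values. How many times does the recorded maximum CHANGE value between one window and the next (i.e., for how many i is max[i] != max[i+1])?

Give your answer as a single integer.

step 1: append 22 -> window=[22] (not full yet)
step 2: append 4 -> window=[22, 4] (not full yet)
step 3: append 9 -> window=[22, 4, 9] (not full yet)
step 4: append 31 -> window=[22, 4, 9, 31] (not full yet)
step 5: append 33 -> window=[22, 4, 9, 31, 33] -> max=33
step 6: append 40 -> window=[4, 9, 31, 33, 40] -> max=40
step 7: append 5 -> window=[9, 31, 33, 40, 5] -> max=40
step 8: append 14 -> window=[31, 33, 40, 5, 14] -> max=40
step 9: append 23 -> window=[33, 40, 5, 14, 23] -> max=40
step 10: append 12 -> window=[40, 5, 14, 23, 12] -> max=40
step 11: append 14 -> window=[5, 14, 23, 12, 14] -> max=23
Recorded maximums: 33 40 40 40 40 40 23
Changes between consecutive maximums: 2

Answer: 2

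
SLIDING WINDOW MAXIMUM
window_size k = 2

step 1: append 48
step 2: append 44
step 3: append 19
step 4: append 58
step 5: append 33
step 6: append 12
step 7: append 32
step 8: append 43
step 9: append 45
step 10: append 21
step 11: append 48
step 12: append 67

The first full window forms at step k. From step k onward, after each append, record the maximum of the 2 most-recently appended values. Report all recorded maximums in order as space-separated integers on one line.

Answer: 48 44 58 58 33 32 43 45 45 48 67

Derivation:
step 1: append 48 -> window=[48] (not full yet)
step 2: append 44 -> window=[48, 44] -> max=48
step 3: append 19 -> window=[44, 19] -> max=44
step 4: append 58 -> window=[19, 58] -> max=58
step 5: append 33 -> window=[58, 33] -> max=58
step 6: append 12 -> window=[33, 12] -> max=33
step 7: append 32 -> window=[12, 32] -> max=32
step 8: append 43 -> window=[32, 43] -> max=43
step 9: append 45 -> window=[43, 45] -> max=45
step 10: append 21 -> window=[45, 21] -> max=45
step 11: append 48 -> window=[21, 48] -> max=48
step 12: append 67 -> window=[48, 67] -> max=67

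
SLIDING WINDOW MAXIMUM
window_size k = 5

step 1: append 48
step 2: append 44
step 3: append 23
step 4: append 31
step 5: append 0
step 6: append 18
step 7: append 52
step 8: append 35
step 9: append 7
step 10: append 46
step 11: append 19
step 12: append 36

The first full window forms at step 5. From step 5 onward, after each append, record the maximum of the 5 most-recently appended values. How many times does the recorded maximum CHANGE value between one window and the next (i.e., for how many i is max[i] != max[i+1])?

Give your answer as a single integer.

step 1: append 48 -> window=[48] (not full yet)
step 2: append 44 -> window=[48, 44] (not full yet)
step 3: append 23 -> window=[48, 44, 23] (not full yet)
step 4: append 31 -> window=[48, 44, 23, 31] (not full yet)
step 5: append 0 -> window=[48, 44, 23, 31, 0] -> max=48
step 6: append 18 -> window=[44, 23, 31, 0, 18] -> max=44
step 7: append 52 -> window=[23, 31, 0, 18, 52] -> max=52
step 8: append 35 -> window=[31, 0, 18, 52, 35] -> max=52
step 9: append 7 -> window=[0, 18, 52, 35, 7] -> max=52
step 10: append 46 -> window=[18, 52, 35, 7, 46] -> max=52
step 11: append 19 -> window=[52, 35, 7, 46, 19] -> max=52
step 12: append 36 -> window=[35, 7, 46, 19, 36] -> max=46
Recorded maximums: 48 44 52 52 52 52 52 46
Changes between consecutive maximums: 3

Answer: 3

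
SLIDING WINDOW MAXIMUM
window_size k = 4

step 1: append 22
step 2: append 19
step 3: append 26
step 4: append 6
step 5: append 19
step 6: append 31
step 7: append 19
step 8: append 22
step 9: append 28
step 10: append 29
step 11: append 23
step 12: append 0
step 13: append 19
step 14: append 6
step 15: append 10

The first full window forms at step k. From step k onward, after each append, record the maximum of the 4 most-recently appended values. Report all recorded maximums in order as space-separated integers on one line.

step 1: append 22 -> window=[22] (not full yet)
step 2: append 19 -> window=[22, 19] (not full yet)
step 3: append 26 -> window=[22, 19, 26] (not full yet)
step 4: append 6 -> window=[22, 19, 26, 6] -> max=26
step 5: append 19 -> window=[19, 26, 6, 19] -> max=26
step 6: append 31 -> window=[26, 6, 19, 31] -> max=31
step 7: append 19 -> window=[6, 19, 31, 19] -> max=31
step 8: append 22 -> window=[19, 31, 19, 22] -> max=31
step 9: append 28 -> window=[31, 19, 22, 28] -> max=31
step 10: append 29 -> window=[19, 22, 28, 29] -> max=29
step 11: append 23 -> window=[22, 28, 29, 23] -> max=29
step 12: append 0 -> window=[28, 29, 23, 0] -> max=29
step 13: append 19 -> window=[29, 23, 0, 19] -> max=29
step 14: append 6 -> window=[23, 0, 19, 6] -> max=23
step 15: append 10 -> window=[0, 19, 6, 10] -> max=19

Answer: 26 26 31 31 31 31 29 29 29 29 23 19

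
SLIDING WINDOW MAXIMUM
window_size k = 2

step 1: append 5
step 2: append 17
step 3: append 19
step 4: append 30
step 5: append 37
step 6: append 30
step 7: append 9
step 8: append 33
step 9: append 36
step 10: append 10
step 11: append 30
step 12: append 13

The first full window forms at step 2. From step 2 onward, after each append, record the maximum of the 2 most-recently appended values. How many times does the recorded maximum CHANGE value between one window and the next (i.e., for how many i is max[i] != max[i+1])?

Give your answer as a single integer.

step 1: append 5 -> window=[5] (not full yet)
step 2: append 17 -> window=[5, 17] -> max=17
step 3: append 19 -> window=[17, 19] -> max=19
step 4: append 30 -> window=[19, 30] -> max=30
step 5: append 37 -> window=[30, 37] -> max=37
step 6: append 30 -> window=[37, 30] -> max=37
step 7: append 9 -> window=[30, 9] -> max=30
step 8: append 33 -> window=[9, 33] -> max=33
step 9: append 36 -> window=[33, 36] -> max=36
step 10: append 10 -> window=[36, 10] -> max=36
step 11: append 30 -> window=[10, 30] -> max=30
step 12: append 13 -> window=[30, 13] -> max=30
Recorded maximums: 17 19 30 37 37 30 33 36 36 30 30
Changes between consecutive maximums: 7

Answer: 7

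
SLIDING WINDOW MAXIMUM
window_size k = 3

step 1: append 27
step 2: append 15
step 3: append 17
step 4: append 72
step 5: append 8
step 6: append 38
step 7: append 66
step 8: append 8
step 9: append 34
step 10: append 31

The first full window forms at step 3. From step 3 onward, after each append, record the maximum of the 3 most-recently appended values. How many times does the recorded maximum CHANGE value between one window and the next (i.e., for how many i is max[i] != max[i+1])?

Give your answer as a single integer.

Answer: 3

Derivation:
step 1: append 27 -> window=[27] (not full yet)
step 2: append 15 -> window=[27, 15] (not full yet)
step 3: append 17 -> window=[27, 15, 17] -> max=27
step 4: append 72 -> window=[15, 17, 72] -> max=72
step 5: append 8 -> window=[17, 72, 8] -> max=72
step 6: append 38 -> window=[72, 8, 38] -> max=72
step 7: append 66 -> window=[8, 38, 66] -> max=66
step 8: append 8 -> window=[38, 66, 8] -> max=66
step 9: append 34 -> window=[66, 8, 34] -> max=66
step 10: append 31 -> window=[8, 34, 31] -> max=34
Recorded maximums: 27 72 72 72 66 66 66 34
Changes between consecutive maximums: 3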